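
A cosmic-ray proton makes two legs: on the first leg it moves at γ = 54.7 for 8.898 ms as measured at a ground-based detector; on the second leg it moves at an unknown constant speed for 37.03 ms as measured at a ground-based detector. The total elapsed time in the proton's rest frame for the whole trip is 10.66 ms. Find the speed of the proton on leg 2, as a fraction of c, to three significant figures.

β = 0.959

Leg 1: γ = 54.7; τ_1 = 8.898/54.70 = 0.1627 ms.
Leg 2: speed unknown; τ_2 = 37.03/γ_2.
Total proper time: 0.1627 + τ_2 = 10.66, so τ_2 = 10.66 − 0.1627 = 10.50 ms.
γ_2 = 37.03/10.50 = 3.528; β = √(1 − 1/γ²) = √0.9196.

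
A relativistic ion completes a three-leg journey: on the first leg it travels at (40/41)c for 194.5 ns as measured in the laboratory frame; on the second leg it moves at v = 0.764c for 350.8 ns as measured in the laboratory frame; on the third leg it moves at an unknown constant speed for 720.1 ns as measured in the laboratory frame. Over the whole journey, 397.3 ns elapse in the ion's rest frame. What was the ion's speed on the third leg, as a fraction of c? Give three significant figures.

β = 0.984

Leg 1: γ = 1/√(1 − (40/41)²) = 41/9 ≈ 4.556; τ_1 = 194.5/4.556 = 42.70 ns.
Leg 2: γ = 1/√(1 − 0.764²) = 1/√0.4163 = 1.550; τ_2 = 350.8/1.550 = 226.3 ns.
Leg 3: speed unknown; τ_3 = 720.1/γ_3.
Total proper time: 42.70 + 226.3 + τ_3 = 397.3, so τ_3 = 397.3 − 269.0 = 128.3 ns.
γ_3 = 720.1/128.3 = 5.614; β = √(1 − 1/γ²) = √0.9683.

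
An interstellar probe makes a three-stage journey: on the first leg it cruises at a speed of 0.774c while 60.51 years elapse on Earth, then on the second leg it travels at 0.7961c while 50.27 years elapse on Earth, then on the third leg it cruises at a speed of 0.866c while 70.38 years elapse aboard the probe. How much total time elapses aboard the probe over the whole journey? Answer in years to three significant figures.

τ = 139 years

Leg 1: γ = 1/√(1 − 0.774²) = 1/√0.4009 = 1.579; τ_1 = 60.51/1.579 = 38.31 years.
Leg 2: γ = 1/√(1 − 0.7961²) = 1/√0.3662 = 1.652; τ_2 = 50.27/1.652 = 30.42 years.
Leg 3: 70.38 years is already measured aboard the probe.
Total: 38.31 + 30.42 + 70.38 years.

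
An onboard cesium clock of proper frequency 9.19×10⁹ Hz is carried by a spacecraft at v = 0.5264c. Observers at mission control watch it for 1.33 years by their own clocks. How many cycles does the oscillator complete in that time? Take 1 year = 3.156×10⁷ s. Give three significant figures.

γ = 1/√(1 − 0.5264²) = 1/√0.7229 = 1.176
During 1.33 years of lab time, the oscillator's proper time advances by τ = Δt/γ = 1.33/1.176 = 1.131 years = 3.569×10⁷ s.
N = f × τ = 9.19×10⁹ × 3.569×10⁷ = 3.280×10¹⁷.

N = 3.28×10¹⁷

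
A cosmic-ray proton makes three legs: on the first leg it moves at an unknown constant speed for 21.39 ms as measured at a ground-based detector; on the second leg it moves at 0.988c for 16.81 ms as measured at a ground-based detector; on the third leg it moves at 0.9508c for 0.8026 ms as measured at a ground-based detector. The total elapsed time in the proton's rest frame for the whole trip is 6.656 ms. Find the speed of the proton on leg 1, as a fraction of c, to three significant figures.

Leg 1: speed unknown; τ_1 = 21.39/γ_1.
Leg 2: γ = 1/√(1 − 0.988²) = 1/√0.02386 = 6.474; τ_2 = 16.81/6.474 = 2.596 ms.
Leg 3: γ = 1/√(1 − 0.9508²) = 1/√0.09598 = 3.228; τ_3 = 0.8026/3.228 = 0.2486 ms.
Total proper time: τ_1 + 2.596 + 0.2486 = 6.656, so τ_1 = 6.656 − 2.845 = 3.811 ms.
γ_1 = 21.39/3.811 = 5.613; β = √(1 − 1/γ²) = √0.9683.

β = 0.984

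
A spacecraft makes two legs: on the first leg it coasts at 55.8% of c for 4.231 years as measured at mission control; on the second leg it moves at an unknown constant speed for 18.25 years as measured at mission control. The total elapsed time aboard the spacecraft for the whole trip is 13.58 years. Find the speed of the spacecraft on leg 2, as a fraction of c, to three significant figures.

β = 0.834

Leg 1: β = 0.558; γ = 1/√(1 − 0.558²) = 1/√0.6886 = 1.205; τ_1 = 4.231/1.205 = 3.511 years.
Leg 2: speed unknown; τ_2 = 18.25/γ_2.
Total proper time: 3.511 + τ_2 = 13.58, so τ_2 = 13.58 − 3.511 = 10.07 years.
γ_2 = 18.25/10.07 = 1.813; β = √(1 − 1/γ²) = √0.6956.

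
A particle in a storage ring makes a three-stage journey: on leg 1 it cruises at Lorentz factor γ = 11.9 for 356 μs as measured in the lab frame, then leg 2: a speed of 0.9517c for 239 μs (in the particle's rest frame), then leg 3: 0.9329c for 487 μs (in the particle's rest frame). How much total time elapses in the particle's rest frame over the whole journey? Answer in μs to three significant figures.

τ = 756 μs

Leg 1: γ = 11.9; τ_1 = 356/11.90 = 29.92 μs.
Leg 2: 239 μs is already measured in the particle's rest frame.
Leg 3: 487 μs is already measured in the particle's rest frame.
Total: 29.92 + 239.0 + 487.0 μs.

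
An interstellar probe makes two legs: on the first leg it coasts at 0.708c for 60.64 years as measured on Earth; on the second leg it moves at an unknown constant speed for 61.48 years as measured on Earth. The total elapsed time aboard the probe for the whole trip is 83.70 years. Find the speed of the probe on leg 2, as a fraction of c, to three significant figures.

β = 0.747

Leg 1: γ = 1/√(1 − 0.708²) = 1/√0.4987 = 1.416; τ_1 = 60.64/1.416 = 42.82 years.
Leg 2: speed unknown; τ_2 = 61.48/γ_2.
Total proper time: 42.82 + τ_2 = 83.70, so τ_2 = 83.70 − 42.82 = 40.88 years.
γ_2 = 61.48/40.88 = 1.504; β = √(1 − 1/γ²) = √0.5580.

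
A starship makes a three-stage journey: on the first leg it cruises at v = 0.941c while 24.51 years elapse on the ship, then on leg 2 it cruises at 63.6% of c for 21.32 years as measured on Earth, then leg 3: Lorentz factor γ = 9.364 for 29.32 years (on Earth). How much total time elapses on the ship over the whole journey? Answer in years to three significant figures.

Leg 1: 24.51 years is already measured on the ship.
Leg 2: β = 0.636; γ = 1/√(1 − 0.636²) = 1/√0.5955 = 1.296; τ_2 = 21.32/1.296 = 16.45 years.
Leg 3: γ = 9.364; τ_3 = 29.32/9.364 = 3.131 years.
Total: 24.51 + 16.45 + 3.131 years.

τ = 44.1 years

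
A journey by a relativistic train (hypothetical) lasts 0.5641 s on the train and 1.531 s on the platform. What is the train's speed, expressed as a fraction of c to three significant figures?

v = 0.930c

The proper time is measured on the train (both events occur at the train's location); Δt is measured on the platform. γ = Δt/τ = 1.531/0.5641 = 2.714.
β = √(1 − 1/γ²) = √(1 − 0.1358) = √0.8642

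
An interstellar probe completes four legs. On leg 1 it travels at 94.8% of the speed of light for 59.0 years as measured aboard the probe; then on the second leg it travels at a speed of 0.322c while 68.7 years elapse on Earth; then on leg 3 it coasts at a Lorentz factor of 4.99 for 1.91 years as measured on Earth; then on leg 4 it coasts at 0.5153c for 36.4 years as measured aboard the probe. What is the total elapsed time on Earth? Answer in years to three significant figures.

Δt = 298 years

Leg 1: β = 0.948; γ = 1/√(1 − 0.948²) = 1/√0.1013 = 3.142; Δt_1 = 3.142 × 59.0 = 185.4 years.
Leg 2: 68.7 years is already measured on Earth.
Leg 3: 1.91 years is already measured on Earth.
Leg 4: γ = 1/√(1 − 0.5153²) = 1/√0.7345 = 1.167; Δt_4 = 1.167 × 36.4 = 42.47 years.
Total: 185.4 + 68.70 + 1.910 + 42.47 years.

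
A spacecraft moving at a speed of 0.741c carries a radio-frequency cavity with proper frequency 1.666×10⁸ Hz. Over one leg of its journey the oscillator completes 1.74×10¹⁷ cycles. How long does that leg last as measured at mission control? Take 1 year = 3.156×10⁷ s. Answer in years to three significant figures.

Δt = 49.3 years

γ = 1/√(1 − 0.741²) = 1/√0.4509 = 1.489
Proper time for N cycles: τ = N/f = 1.74×10¹⁷/(1.666×10⁸) = 1.044×10⁹ s = 33.09 years.
Lab-frame duration Δt = γτ = 1.489 × 33.09 = 49.28 years.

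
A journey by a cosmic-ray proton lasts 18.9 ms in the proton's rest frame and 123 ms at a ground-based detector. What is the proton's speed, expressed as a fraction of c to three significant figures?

The proper time is measured in the proton's rest frame (both events occur at the proton's location); Δt is measured at a ground-based detector. γ = Δt/τ = 123/18.9 = 6.508.
β = √(1 − 1/γ²) = √(1 − 0.02361) = √0.9764

v = 0.988c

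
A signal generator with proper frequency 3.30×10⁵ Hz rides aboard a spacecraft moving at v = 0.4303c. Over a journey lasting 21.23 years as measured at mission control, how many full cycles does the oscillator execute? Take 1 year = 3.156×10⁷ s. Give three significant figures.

γ = 1/√(1 − 0.4303²) = 1/√0.8148 = 1.108
The oscillator's own cycle count is N = f × τ where τ is the proper time aboard the spacecraft. τ = Δt/γ = 21.23/1.108 = 19.16 years = 6.048×10⁸ s.
N = 3.30×10⁵ × 6.048×10⁸ = 1.996×10¹⁴.

N = 2.00×10¹⁴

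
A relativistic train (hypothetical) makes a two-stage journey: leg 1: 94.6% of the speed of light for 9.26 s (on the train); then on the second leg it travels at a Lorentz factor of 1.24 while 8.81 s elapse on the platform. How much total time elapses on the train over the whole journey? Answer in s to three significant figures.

Leg 1: 9.26 s is already measured on the train.
Leg 2: γ = 1.24; τ_2 = 8.81/1.240 = 7.105 s.
Total: 9.260 + 7.105 s.

τ = 16.4 s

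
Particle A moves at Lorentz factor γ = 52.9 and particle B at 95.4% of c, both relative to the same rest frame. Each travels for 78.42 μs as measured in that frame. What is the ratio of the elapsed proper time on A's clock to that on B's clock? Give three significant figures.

A: γ = 52.9. B: β = 0.954; γ = 1/√(1 − 0.954²) = 1/√0.08988 = 3.335.
τ_A/τ_B = γ_B/γ_A = 3.335/52.90 = 0.06305, so τ_A/τ_B = 0.06305.

τ_A/τ_B = 0.0631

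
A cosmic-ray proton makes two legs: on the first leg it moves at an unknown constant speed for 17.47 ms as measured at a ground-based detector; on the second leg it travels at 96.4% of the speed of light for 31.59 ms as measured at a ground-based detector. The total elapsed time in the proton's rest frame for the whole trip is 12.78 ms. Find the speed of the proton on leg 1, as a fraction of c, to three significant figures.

β = 0.968

Leg 1: speed unknown; τ_1 = 17.47/γ_1.
Leg 2: β = 0.964; γ = 1/√(1 − 0.964²) = 1/√0.07070 = 3.761; τ_2 = 31.59/3.761 = 8.400 ms.
Total proper time: τ_1 + 8.400 = 12.78, so τ_1 = 12.78 − 8.400 = 4.380 ms.
γ_1 = 17.47/4.380 = 3.988; β = √(1 − 1/γ²) = √0.9371.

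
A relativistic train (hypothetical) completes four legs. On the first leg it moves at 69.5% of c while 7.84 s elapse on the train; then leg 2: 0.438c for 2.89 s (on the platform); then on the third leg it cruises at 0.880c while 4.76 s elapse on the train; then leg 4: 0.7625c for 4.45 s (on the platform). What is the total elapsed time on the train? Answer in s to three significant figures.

τ = 18.1 s

Leg 1: 7.84 s is already measured on the train.
Leg 2: γ = 1/√(1 − 0.438²) = 1/√0.8082 = 1.112; τ_2 = 2.89/1.112 = 2.598 s.
Leg 3: 4.76 s is already measured on the train.
Leg 4: γ = 1/√(1 − 0.7625²) = 1/√0.4186 = 1.546; τ_4 = 4.45/1.546 = 2.879 s.
Total: 7.840 + 2.598 + 4.760 + 2.879 s.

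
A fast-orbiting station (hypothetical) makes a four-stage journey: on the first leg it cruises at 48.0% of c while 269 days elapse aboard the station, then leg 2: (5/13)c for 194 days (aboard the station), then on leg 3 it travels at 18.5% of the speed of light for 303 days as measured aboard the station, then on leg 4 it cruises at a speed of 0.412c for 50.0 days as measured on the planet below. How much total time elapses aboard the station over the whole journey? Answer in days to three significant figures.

τ = 812 days

Leg 1: 269 days is already measured aboard the station.
Leg 2: 194 days is already measured aboard the station.
Leg 3: 303 days is already measured aboard the station.
Leg 4: γ = 1/√(1 − 0.412²) = 1/√0.8303 = 1.097; τ_4 = 50.0/1.097 = 45.56 days.
Total: 269.0 + 194.0 + 303.0 + 45.56 days.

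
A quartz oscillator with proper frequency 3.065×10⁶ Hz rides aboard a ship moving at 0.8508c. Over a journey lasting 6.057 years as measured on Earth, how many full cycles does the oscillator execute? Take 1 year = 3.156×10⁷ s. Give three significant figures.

N = 3.08×10¹⁴

γ = 1/√(1 − 0.8508²) = 1/√0.2761 = 1.903
The oscillator's own cycle count is N = f × τ where τ is the proper time on the ship. τ = Δt/γ = 6.057/1.903 = 3.183 years = 1.005×10⁸ s.
N = 3.065×10⁶ × 1.005×10⁸ = 3.079×10¹⁴.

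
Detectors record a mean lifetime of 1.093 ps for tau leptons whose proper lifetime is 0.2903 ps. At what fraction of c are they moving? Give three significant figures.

β = 0.964

γ = Δt/τ₀ = 1.093/0.2903 = 3.765
β = √(1 − 1/γ²) = √(1 − 0.07054) = √0.9295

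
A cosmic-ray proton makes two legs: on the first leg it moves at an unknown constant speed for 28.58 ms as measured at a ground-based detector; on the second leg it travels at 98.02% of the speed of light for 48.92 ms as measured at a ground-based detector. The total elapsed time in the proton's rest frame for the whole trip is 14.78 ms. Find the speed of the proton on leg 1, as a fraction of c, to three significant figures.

β = 0.984

Leg 1: speed unknown; τ_1 = 28.58/γ_1.
Leg 2: β = 0.9802; γ = 1/√(1 − 0.9802²) = 1/√0.03921 = 5.050; τ_2 = 48.92/5.050 = 9.687 ms.
Total proper time: τ_1 + 9.687 = 14.78, so τ_1 = 14.78 − 9.687 = 5.093 ms.
γ_1 = 28.58/5.093 = 5.611; β = √(1 − 1/γ²) = √0.9682.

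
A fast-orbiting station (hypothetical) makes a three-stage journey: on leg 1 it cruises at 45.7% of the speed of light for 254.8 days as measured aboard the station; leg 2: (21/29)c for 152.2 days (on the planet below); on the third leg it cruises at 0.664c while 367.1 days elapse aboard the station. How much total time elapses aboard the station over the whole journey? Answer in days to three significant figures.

Leg 1: 254.8 days is already measured aboard the station.
Leg 2: γ = 1/√(1 − (21/29)²) = 29/20 = 1.450; τ_2 = 152.2/1.450 = 105.0 days.
Leg 3: 367.1 days is already measured aboard the station.
Total: 254.8 + 105.0 + 367.1 days.

τ = 727 days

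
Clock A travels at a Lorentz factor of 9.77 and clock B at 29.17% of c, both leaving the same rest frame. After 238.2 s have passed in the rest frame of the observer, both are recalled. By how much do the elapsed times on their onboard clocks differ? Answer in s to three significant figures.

A: γ = 9.77; τ_A = 238.2/9.770 = 24.38 s.
B: β = 0.2917; γ = 1/√(1 − 0.2917²) = 1/√0.9149 = 1.045; τ_B = 238.2/1.045 = 227.8 s.

|τ_A − τ_B| = 203 s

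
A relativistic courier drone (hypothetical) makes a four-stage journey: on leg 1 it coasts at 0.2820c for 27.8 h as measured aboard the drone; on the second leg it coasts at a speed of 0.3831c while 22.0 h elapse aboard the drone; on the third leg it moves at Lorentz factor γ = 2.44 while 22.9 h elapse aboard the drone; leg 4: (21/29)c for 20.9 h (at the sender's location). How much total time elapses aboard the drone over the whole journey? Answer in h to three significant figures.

τ = 87.1 h

Leg 1: 27.8 h is already measured aboard the drone.
Leg 2: 22.0 h is already measured aboard the drone.
Leg 3: 22.9 h is already measured aboard the drone.
Leg 4: γ = 1/√(1 − (21/29)²) = 29/20 = 1.450; τ_4 = 20.9/1.450 = 14.41 h.
Total: 27.80 + 22.00 + 22.90 + 14.41 h.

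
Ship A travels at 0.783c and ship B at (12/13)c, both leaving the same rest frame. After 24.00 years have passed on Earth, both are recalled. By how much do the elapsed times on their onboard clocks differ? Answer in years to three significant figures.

|τ_A − τ_B| = 5.70 years

A: γ = 1/√(1 − 0.783²) = 1/√0.3869 = 1.608; τ_A = 24.00/1.608 = 14.93 years.
B: γ = 1/√(1 − (12/13)²) = 13/5 = 2.600; τ_B = 24.00/2.600 = 9.231 years.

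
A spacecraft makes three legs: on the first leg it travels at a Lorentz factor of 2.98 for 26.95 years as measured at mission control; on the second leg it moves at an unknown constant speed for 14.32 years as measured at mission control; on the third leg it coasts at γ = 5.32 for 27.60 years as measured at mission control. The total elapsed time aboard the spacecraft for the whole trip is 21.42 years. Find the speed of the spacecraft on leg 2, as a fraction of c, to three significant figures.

β = 0.865

Leg 1: γ = 2.98; τ_1 = 26.95/2.980 = 9.044 years.
Leg 2: speed unknown; τ_2 = 14.32/γ_2.
Leg 3: γ = 5.32; τ_3 = 27.60/5.320 = 5.188 years.
Total proper time: 9.044 + τ_2 + 5.188 = 21.42, so τ_2 = 21.42 − 14.23 = 7.188 years.
γ_2 = 14.32/7.188 = 1.992; β = √(1 − 1/γ²) = √0.7480.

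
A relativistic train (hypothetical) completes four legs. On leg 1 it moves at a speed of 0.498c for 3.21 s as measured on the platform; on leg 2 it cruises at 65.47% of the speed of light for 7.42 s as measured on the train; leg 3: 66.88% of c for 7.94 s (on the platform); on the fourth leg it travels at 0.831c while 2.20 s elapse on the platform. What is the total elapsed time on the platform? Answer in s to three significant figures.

Leg 1: 3.21 s is already measured on the platform.
Leg 2: β = 0.6547; γ = 1/√(1 − 0.6547²) = 1/√0.5714 = 1.323; Δt_2 = 1.323 × 7.42 = 9.816 s.
Leg 3: 7.94 s is already measured on the platform.
Leg 4: 2.20 s is already measured on the platform.
Total: 3.210 + 9.816 + 7.940 + 2.200 s.

Δt = 23.2 s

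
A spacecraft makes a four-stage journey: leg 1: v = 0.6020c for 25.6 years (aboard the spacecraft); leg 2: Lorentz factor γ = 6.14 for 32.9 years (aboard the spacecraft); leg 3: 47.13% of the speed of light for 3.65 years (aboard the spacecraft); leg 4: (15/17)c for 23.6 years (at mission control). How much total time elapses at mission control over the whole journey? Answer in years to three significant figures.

Leg 1: γ = 1/√(1 − 0.6020²) = 1/√0.6376 = 1.252; Δt_1 = 1.252 × 25.6 = 32.06 years.
Leg 2: γ = 6.14; Δt_2 = 6.140 × 32.9 = 202.0 years.
Leg 3: β = 0.4713; γ = 1/√(1 − 0.4713²) = 1/√0.7779 = 1.134; Δt_3 = 1.134 × 3.65 = 4.138 years.
Leg 4: 23.6 years is already measured at mission control.
Total: 32.06 + 202.0 + 4.138 + 23.60 years.

Δt = 262 years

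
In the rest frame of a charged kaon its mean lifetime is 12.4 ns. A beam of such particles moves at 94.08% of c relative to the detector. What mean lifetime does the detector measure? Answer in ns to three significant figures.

β = 0.9408; γ = 1/√(1 − 0.9408²) = 1/√0.1149 = 2.950
The rest-frame lifetime is the proper time; the lab measures the dilated interval Δt = γτ₀ = 2.950 × 12.4 ns.

Δt = 36.6 ns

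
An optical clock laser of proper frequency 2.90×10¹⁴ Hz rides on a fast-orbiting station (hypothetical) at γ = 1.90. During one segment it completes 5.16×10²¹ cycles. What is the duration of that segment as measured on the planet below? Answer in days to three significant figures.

γ = 1.90
Proper time for N cycles: τ = N/f = 5.16×10²¹/(2.90×10¹⁴) = 1.779×10⁷ s = 205.9 days.
Lab-frame duration Δt = γτ = 1.900 × 205.9 = 391.3 days.

Δt = 391 days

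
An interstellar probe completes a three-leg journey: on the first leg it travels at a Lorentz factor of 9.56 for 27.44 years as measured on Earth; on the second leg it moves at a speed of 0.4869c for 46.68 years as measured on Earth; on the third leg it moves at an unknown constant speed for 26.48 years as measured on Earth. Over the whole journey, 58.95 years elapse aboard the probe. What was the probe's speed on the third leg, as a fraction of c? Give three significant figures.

Leg 1: γ = 9.56; τ_1 = 27.44/9.560 = 2.870 years.
Leg 2: γ = 1/√(1 − 0.4869²) = 1/√0.7629 = 1.145; τ_2 = 46.68/1.145 = 40.77 years.
Leg 3: speed unknown; τ_3 = 26.48/γ_3.
Total proper time: 2.870 + 40.77 + τ_3 = 58.95, so τ_3 = 58.95 − 43.64 = 15.31 years.
γ_3 = 26.48/15.31 = 1.730; β = √(1 − 1/γ²) = √0.6659.

β = 0.816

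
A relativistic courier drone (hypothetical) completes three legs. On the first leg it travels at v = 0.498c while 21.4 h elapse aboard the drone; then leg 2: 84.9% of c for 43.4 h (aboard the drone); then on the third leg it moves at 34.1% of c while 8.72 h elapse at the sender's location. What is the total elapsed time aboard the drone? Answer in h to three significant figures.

τ = 73.0 h

Leg 1: 21.4 h is already measured aboard the drone.
Leg 2: 43.4 h is already measured aboard the drone.
Leg 3: β = 0.341; γ = 1/√(1 − 0.341²) = 1/√0.8837 = 1.064; τ_3 = 8.72/1.064 = 8.197 h.
Total: 21.40 + 43.40 + 8.197 h.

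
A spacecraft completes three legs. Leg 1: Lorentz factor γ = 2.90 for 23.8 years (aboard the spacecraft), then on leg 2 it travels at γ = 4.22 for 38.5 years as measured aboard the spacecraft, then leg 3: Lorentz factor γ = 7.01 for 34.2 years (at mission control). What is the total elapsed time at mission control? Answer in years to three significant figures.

Δt = 266 years

Leg 1: γ = 2.90; Δt_1 = 2.900 × 23.8 = 69.02 years.
Leg 2: γ = 4.22; Δt_2 = 4.220 × 38.5 = 162.5 years.
Leg 3: 34.2 years is already measured at mission control.
Total: 69.02 + 162.5 + 34.20 years.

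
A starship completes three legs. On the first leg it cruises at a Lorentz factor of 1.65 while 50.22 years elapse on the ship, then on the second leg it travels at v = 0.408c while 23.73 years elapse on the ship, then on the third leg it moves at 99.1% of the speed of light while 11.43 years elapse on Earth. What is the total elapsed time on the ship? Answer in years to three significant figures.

Leg 1: 50.22 years is already measured on the ship.
Leg 2: 23.73 years is already measured on the ship.
Leg 3: β = 0.991; γ = 1/√(1 − 0.991²) = 1/√0.01792 = 7.470; τ_3 = 11.43/7.470 = 1.530 years.
Total: 50.22 + 23.73 + 1.530 years.

τ = 75.5 years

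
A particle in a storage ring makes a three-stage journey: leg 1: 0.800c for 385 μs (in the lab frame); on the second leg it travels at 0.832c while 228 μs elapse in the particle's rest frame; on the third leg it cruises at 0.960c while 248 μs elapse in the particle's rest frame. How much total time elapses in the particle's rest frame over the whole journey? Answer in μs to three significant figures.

Leg 1: γ = 1/√(1 − 0.800²) = 5/3 ≈ 1.667; τ_1 = 385/1.667 = 231.0 μs.
Leg 2: 228 μs is already measured in the particle's rest frame.
Leg 3: 248 μs is already measured in the particle's rest frame.
Total: 231.0 + 228.0 + 248.0 μs.

τ = 707 μs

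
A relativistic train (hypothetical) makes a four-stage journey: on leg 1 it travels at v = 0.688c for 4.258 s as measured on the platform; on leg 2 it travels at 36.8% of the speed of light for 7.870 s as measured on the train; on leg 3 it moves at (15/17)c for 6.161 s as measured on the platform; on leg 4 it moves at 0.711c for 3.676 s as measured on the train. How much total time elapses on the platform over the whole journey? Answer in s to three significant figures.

Δt = 24.1 s

Leg 1: 4.258 s is already measured on the platform.
Leg 2: β = 0.368; γ = 1/√(1 − 0.368²) = 1/√0.8646 = 1.075; Δt_2 = 1.075 × 7.870 = 8.464 s.
Leg 3: 6.161 s is already measured on the platform.
Leg 4: γ = 1/√(1 − 0.711²) = 1/√0.4945 = 1.422; Δt_4 = 1.422 × 3.676 = 5.228 s.
Total: 4.258 + 8.464 + 6.161 + 5.228 s.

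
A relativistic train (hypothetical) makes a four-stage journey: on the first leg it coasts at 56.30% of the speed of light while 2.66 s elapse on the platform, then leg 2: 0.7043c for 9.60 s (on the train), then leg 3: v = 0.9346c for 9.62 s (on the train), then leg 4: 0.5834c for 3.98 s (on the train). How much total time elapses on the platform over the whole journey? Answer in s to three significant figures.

Δt = 48.1 s

Leg 1: 2.66 s is already measured on the platform.
Leg 2: γ = 1/√(1 − 0.7043²) = 1/√0.5040 = 1.409; Δt_2 = 1.409 × 9.60 = 13.52 s.
Leg 3: γ = 1/√(1 − 0.9346²) = 1/√0.1265 = 2.811; Δt_3 = 2.811 × 9.62 = 27.05 s.
Leg 4: γ = 1/√(1 − 0.5834²) = 1/√0.6596 = 1.231; Δt_4 = 1.231 × 3.98 = 4.900 s.
Total: 2.660 + 13.52 + 27.05 + 4.900 s.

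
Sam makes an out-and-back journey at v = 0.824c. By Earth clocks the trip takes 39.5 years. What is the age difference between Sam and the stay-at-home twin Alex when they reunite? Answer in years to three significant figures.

γ = 1/√(1 − 0.824²) = 1/√0.3210 = 1.765
Sam's elapsed proper time: τ = 39.5/1.765 = 22.38 years.
Age gap = Δt − τ = 39.5 − 22.38 years.

Δt − τ = 17.1 years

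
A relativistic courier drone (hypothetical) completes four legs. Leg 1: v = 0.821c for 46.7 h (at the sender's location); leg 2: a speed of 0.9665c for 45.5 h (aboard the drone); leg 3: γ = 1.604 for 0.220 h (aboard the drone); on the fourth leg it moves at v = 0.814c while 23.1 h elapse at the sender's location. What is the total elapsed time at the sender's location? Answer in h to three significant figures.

Δt = 247 h

Leg 1: 46.7 h is already measured at the sender's location.
Leg 2: γ = 1/√(1 − 0.9665²) = 1/√0.06588 = 3.896; Δt_2 = 3.896 × 45.5 = 177.3 h.
Leg 3: γ = 1.604; Δt_3 = 1.604 × 0.220 = 0.3529 h.
Leg 4: 23.1 h is already measured at the sender's location.
Total: 46.70 + 177.3 + 0.3529 + 23.10 h.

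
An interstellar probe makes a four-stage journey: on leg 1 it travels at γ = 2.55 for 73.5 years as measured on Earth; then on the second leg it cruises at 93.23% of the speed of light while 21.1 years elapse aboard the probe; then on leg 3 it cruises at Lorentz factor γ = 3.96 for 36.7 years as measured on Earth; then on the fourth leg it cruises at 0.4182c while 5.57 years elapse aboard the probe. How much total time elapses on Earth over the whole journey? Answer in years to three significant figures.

Δt = 175 years

Leg 1: 73.5 years is already measured on Earth.
Leg 2: β = 0.9323; γ = 1/√(1 − 0.9323²) = 1/√0.1308 = 2.765; Δt_2 = 2.765 × 21.1 = 58.34 years.
Leg 3: 36.7 years is already measured on Earth.
Leg 4: γ = 1/√(1 − 0.4182²) = 1/√0.8251 = 1.101; Δt_4 = 1.101 × 5.57 = 6.132 years.
Total: 73.50 + 58.34 + 36.70 + 6.132 years.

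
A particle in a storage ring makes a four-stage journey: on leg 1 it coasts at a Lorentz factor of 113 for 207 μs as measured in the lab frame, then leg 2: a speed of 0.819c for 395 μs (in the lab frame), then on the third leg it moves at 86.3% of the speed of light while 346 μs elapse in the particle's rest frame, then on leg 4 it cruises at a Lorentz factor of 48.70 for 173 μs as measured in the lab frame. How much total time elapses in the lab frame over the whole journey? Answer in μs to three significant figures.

Leg 1: 207 μs is already measured in the lab frame.
Leg 2: 395 μs is already measured in the lab frame.
Leg 3: β = 0.863; γ = 1/√(1 − 0.863²) = 1/√0.2552 = 1.979; Δt_3 = 1.979 × 346 = 684.9 μs.
Leg 4: 173 μs is already measured in the lab frame.
Total: 207.0 + 395.0 + 684.9 + 173.0 μs.

Δt = 1460 μs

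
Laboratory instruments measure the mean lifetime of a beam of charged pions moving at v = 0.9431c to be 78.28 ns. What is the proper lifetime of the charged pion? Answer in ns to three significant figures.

γ = 1/√(1 − 0.9431²) = 1/√0.1106 = 3.007
The lab-frame lifetime is the dilated interval; the proper lifetime is τ₀ = Δt/γ = 78.28/3.007 ns.

τ₀ = 26.0 ns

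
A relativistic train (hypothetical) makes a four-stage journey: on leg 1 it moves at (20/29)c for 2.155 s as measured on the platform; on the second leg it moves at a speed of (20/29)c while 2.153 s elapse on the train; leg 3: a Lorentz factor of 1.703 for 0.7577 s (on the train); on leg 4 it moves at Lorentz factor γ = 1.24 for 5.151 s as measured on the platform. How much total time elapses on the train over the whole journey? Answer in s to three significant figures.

τ = 8.63 s

Leg 1: γ = 1/√(1 − (20/29)²) = 29/21 ≈ 1.381; τ_1 = 2.155/1.381 = 1.561 s.
Leg 2: 2.153 s is already measured on the train.
Leg 3: 0.7577 s is already measured on the train.
Leg 4: γ = 1.24; τ_4 = 5.151/1.240 = 4.154 s.
Total: 1.561 + 2.153 + 0.7577 + 4.154 s.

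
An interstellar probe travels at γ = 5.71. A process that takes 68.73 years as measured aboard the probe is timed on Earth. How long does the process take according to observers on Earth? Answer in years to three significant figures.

γ = 5.71
The interval measured aboard the probe is the proper time (both events occur at the same place in that frame); the lab-frame interval is Δt = γτ = 5.710 × 68.73 years.

Δt = 392 years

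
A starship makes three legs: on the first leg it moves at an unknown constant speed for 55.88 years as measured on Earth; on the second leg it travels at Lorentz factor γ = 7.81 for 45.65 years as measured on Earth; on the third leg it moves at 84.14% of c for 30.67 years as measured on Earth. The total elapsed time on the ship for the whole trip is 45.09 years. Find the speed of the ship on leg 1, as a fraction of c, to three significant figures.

Leg 1: speed unknown; τ_1 = 55.88/γ_1.
Leg 2: γ = 7.81; τ_2 = 45.65/7.810 = 5.845 years.
Leg 3: β = 0.8414; γ = 1/√(1 − 0.8414²) = 1/√0.2920 = 1.850; τ_3 = 30.67/1.850 = 16.57 years.
Total proper time: τ_1 + 5.845 + 16.57 = 45.09, so τ_1 = 45.09 − 22.42 = 22.67 years.
γ_1 = 55.88/22.67 = 2.465; β = √(1 − 1/γ²) = √0.8354.

β = 0.914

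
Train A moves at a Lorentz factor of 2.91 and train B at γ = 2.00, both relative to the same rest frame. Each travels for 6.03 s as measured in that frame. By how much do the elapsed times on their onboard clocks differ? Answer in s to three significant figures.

|τ_A − τ_B| = 0.943 s

A: γ = 2.91; τ_A = 6.03/2.910 = 2.072 s.
B: γ = 2.00; τ_B = 6.03/2.000 = 3.015 s.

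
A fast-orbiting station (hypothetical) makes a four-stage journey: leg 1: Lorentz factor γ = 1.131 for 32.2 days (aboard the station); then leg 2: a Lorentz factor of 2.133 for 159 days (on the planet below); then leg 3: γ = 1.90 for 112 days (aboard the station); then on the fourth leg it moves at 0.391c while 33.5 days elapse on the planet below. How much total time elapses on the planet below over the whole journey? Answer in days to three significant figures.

Δt = 442 days

Leg 1: γ = 1.131; Δt_1 = 1.131 × 32.2 = 36.42 days.
Leg 2: 159 days is already measured on the planet below.
Leg 3: γ = 1.90; Δt_3 = 1.900 × 112 = 212.8 days.
Leg 4: 33.5 days is already measured on the planet below.
Total: 36.42 + 159.0 + 212.8 + 33.50 days.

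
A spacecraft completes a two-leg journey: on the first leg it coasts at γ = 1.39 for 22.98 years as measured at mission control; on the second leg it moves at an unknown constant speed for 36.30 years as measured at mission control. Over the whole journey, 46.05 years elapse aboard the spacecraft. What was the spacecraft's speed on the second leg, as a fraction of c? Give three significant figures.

Leg 1: γ = 1.39; τ_1 = 22.98/1.390 = 16.53 years.
Leg 2: speed unknown; τ_2 = 36.30/γ_2.
Total proper time: 16.53 + τ_2 = 46.05, so τ_2 = 46.05 − 16.53 = 29.52 years.
γ_2 = 36.30/29.52 = 1.230; β = √(1 − 1/γ²) = √0.3388.

β = 0.582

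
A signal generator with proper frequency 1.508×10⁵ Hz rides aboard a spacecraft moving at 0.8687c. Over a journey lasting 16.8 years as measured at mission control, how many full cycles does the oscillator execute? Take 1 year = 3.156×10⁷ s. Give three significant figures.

N = 3.96×10¹³

γ = 1/√(1 − 0.8687²) = 1/√0.2454 = 2.019
The oscillator's own cycle count is N = f × τ where τ is the proper time aboard the spacecraft. τ = Δt/γ = 16.8/2.019 = 8.322 years = 2.626×10⁸ s.
N = 1.508×10⁵ × 2.626×10⁸ = 3.960×10¹³.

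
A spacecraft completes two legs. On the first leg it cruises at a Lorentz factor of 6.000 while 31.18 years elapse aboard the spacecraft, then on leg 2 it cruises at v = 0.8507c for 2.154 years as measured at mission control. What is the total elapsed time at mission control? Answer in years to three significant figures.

Δt = 189 years

Leg 1: γ = 6.000; Δt_1 = 6.000 × 31.18 = 187.1 years.
Leg 2: 2.154 years is already measured at mission control.
Total: 187.1 + 2.154 years.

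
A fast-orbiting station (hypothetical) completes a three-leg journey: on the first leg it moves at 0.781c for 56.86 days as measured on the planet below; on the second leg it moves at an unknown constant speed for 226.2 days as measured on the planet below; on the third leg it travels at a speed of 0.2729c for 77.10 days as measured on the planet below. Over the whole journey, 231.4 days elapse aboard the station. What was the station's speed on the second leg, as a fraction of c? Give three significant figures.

β = 0.843

Leg 1: γ = 1/√(1 − 0.781²) = 1/√0.3900 = 1.601; τ_1 = 56.86/1.601 = 35.51 days.
Leg 2: speed unknown; τ_2 = 226.2/γ_2.
Leg 3: γ = 1/√(1 − 0.2729²) = 1/√0.9255 = 1.039; τ_3 = 77.10/1.039 = 74.17 days.
Total proper time: 35.51 + τ_2 + 74.17 = 231.4, so τ_2 = 231.4 − 109.7 = 121.7 days.
γ_2 = 226.2/121.7 = 1.858; β = √(1 − 1/γ²) = √0.7105.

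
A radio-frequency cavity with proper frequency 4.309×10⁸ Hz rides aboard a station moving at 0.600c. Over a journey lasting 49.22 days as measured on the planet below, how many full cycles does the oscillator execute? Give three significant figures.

γ = 1/√(1 − 0.600²) = 5/4 = 1.250
The oscillator's own cycle count is N = f × τ where τ is the proper time aboard the station. τ = Δt/γ = 49.22/1.250 = 39.38 days = 3.402×10⁶ s.
N = 4.309×10⁸ × 3.402×10⁶ = 1.466×10¹⁵.

N = 1.47×10¹⁵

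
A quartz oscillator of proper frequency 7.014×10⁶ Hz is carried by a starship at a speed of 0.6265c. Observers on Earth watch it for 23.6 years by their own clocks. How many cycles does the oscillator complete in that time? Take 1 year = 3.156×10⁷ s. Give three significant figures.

γ = 1/√(1 − 0.6265²) = 1/√0.6075 = 1.283
During 23.6 years of lab time, the oscillator's proper time advances by τ = Δt/γ = 23.6/1.283 = 18.39 years = 5.805×10⁸ s.
N = f × τ = 7.014×10⁶ × 5.805×10⁸ = 4.072×10¹⁵.

N = 4.07×10¹⁵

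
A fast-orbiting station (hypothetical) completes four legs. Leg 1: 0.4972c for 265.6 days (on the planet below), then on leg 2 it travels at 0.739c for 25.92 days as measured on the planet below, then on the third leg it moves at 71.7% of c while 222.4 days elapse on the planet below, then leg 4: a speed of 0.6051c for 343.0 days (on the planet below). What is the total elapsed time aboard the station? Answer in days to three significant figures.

τ = 676 days

Leg 1: γ = 1/√(1 − 0.4972²) = 1/√0.7528 = 1.153; τ_1 = 265.6/1.153 = 230.4 days.
Leg 2: γ = 1/√(1 − 0.739²) = 1/√0.4539 = 1.484; τ_2 = 25.92/1.484 = 17.46 days.
Leg 3: β = 0.717; γ = 1/√(1 − 0.717²) = 1/√0.4859 = 1.435; τ_3 = 222.4/1.435 = 155.0 days.
Leg 4: γ = 1/√(1 − 0.6051²) = 1/√0.6339 = 1.256; τ_4 = 343.0/1.256 = 273.1 days.
Total: 230.4 + 17.46 + 155.0 + 273.1 days.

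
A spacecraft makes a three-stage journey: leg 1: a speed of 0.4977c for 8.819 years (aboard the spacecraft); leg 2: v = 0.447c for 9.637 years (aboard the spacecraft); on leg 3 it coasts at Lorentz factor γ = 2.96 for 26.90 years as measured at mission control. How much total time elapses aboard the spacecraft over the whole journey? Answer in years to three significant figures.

Leg 1: 8.819 years is already measured aboard the spacecraft.
Leg 2: 9.637 years is already measured aboard the spacecraft.
Leg 3: γ = 2.96; τ_3 = 26.90/2.960 = 9.088 years.
Total: 8.819 + 9.637 + 9.088 years.

τ = 27.5 years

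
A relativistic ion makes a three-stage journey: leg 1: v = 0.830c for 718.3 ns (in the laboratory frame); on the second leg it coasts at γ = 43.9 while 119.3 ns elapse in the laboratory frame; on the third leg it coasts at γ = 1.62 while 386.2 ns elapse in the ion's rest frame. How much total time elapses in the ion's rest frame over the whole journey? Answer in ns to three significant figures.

τ = 790 ns

Leg 1: γ = 1/√(1 − 0.830²) = 1/√0.3111 = 1.793; τ_1 = 718.3/1.793 = 400.6 ns.
Leg 2: γ = 43.9; τ_2 = 119.3/43.90 = 2.718 ns.
Leg 3: 386.2 ns is already measured in the ion's rest frame.
Total: 400.6 + 2.718 + 386.2 ns.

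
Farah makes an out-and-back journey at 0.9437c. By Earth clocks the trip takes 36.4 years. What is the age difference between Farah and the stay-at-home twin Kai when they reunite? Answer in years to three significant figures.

Δt − τ = 24.4 years

γ = 1/√(1 − 0.9437²) = 1/√0.1094 = 3.023
Farah's elapsed proper time: τ = 36.4/3.023 = 12.04 years.
Age gap = Δt − τ = 36.4 − 12.04 years.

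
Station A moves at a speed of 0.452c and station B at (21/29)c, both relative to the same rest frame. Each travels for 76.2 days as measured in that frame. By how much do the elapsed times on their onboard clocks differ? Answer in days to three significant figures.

|τ_A − τ_B| = 15.4 days

A: γ = 1/√(1 − 0.452²) = 1/√0.7957 = 1.121; τ_A = 76.2/1.121 = 67.97 days.
B: γ = 1/√(1 − (21/29)²) = 29/20 = 1.450; τ_B = 76.2/1.450 = 52.55 days.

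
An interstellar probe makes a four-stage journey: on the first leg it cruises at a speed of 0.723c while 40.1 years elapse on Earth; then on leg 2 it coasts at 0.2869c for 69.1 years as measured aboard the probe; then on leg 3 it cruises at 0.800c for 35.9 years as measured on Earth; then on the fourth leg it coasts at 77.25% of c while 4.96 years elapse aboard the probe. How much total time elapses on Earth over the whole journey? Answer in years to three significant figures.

Leg 1: 40.1 years is already measured on Earth.
Leg 2: γ = 1/√(1 − 0.2869²) = 1/√0.9177 = 1.044; Δt_2 = 1.044 × 69.1 = 72.13 years.
Leg 3: 35.9 years is already measured on Earth.
Leg 4: β = 0.7725; γ = 1/√(1 − 0.7725²) = 1/√0.4032 = 1.575; Δt_4 = 1.575 × 4.96 = 7.811 years.
Total: 40.10 + 72.13 + 35.90 + 7.811 years.

Δt = 156 years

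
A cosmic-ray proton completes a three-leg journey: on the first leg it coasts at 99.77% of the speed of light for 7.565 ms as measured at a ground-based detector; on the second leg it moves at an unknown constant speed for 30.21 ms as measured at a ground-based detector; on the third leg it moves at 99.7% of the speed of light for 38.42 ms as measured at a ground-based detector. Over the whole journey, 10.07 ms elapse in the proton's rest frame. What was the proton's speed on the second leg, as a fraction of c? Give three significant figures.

β = 0.976

Leg 1: β = 0.9977; γ = 1/√(1 − 0.9977²) = 1/√0.004595 = 14.75; τ_1 = 7.565/14.75 = 0.5128 ms.
Leg 2: speed unknown; τ_2 = 30.21/γ_2.
Leg 3: β = 0.997; γ = 1/√(1 − 0.997²) = 1/√0.005991 = 12.92; τ_3 = 38.42/12.92 = 2.974 ms.
Total proper time: 0.5128 + τ_2 + 2.974 = 10.07, so τ_2 = 10.07 − 3.487 = 6.583 ms.
γ_2 = 30.21/6.583 = 4.589; β = √(1 − 1/γ²) = √0.9525.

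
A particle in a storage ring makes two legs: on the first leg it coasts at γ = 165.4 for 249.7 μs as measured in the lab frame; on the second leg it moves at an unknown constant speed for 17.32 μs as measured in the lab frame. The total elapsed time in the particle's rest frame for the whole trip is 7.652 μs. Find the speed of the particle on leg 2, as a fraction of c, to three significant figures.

β = 0.935

Leg 1: γ = 165.4; τ_1 = 249.7/165.4 = 1.510 μs.
Leg 2: speed unknown; τ_2 = 17.32/γ_2.
Total proper time: 1.510 + τ_2 = 7.652, so τ_2 = 7.652 − 1.510 = 6.142 μs.
γ_2 = 17.32/6.142 = 2.820; β = √(1 − 1/γ²) = √0.8742.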